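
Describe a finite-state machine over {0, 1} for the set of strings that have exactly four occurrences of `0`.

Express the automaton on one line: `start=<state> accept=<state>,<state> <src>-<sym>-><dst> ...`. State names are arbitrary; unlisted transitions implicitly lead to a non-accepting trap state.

start=s0 accept=s4 s0-0->s1 s0-1->s0 s1-0->s2 s1-1->s1 s2-0->s3 s2-1->s2 s3-0->s4 s3-1->s3 s4-0->s5 s4-1->s4 s5-0->s5 s5-1->s5

Only the number of `0`s matters, and only up to 5. Make a chain s0 → s1 → s2 → s3 → s4 → s5 advanced by each `0` (with s5 absorbing); every other symbol self-loops. The accepting set is {s4}.
With 6 states:
        0   1  
>  s0   s1  s0 
   s1   s2  s1 
   s2   s3  s2 
   s3   s4  s3 
 * s4   s5  s4 
   s5   s5  s5 
(> = start, * = accepting)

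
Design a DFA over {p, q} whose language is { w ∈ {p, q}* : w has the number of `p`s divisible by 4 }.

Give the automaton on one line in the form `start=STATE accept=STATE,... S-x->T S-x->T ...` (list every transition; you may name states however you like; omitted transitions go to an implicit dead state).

Keep the running count of `p`s modulo 4: each `p` advances along the cycle s0 → s1 → s2 → s3 → s0 while other symbols loop. Accept at s0.
With 4 states:
        p   q  
>* s0   s1  s0 
   s1   s2  s1 
   s2   s3  s2 
   s3   s0  s3 
(> = start, * = accepting)

start=s0 accept=s0 s0-p->s1 s0-q->s0 s1-p->s2 s1-q->s1 s2-p->s3 s2-q->s2 s3-p->s0 s3-q->s3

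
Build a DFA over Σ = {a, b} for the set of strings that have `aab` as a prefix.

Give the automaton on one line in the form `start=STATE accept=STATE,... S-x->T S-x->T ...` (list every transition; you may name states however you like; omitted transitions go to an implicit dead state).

Check the first 3 symbols one by one: q0 through q2 record how many have matched `aab` so far; any wrong symbol goes to the dead state q4. After all 3 match we enter the accepting sink q3.
5 states suffice.
        a   b  
>  q0   q1  q4 
   q1   q2  q4 
   q2   q4  q3 
 * q3   q3  q3 
   q4   q4  q4 
(> = start, * = accepting)

start=q0 accept=q3 q0-a->q1 q0-b->q4 q1-a->q2 q1-b->q4 q2-a->q4 q2-b->q3 q3-a->q3 q3-b->q3 q4-a->q4 q4-b->q4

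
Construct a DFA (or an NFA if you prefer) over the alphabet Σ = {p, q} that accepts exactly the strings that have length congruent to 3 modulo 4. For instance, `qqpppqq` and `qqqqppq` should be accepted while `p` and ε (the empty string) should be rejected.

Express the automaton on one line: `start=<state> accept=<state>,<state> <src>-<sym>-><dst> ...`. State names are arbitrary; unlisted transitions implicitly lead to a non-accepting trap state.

Only the length mod 4 matters, so use a 4-cycle: from any state, every input symbol moves to the next state, wrapping S3 back to S0. Mark S3 accepting.
With 4 states:
        p   q  
>  S0   S1  S1 
   S1   S2  S2 
   S2   S3  S3 
 * S3   S0  S0 
(> = start, * = accepting)

start=S0 accept=S3 S0-p->S1 S0-q->S1 S1-p->S2 S1-q->S2 S2-p->S3 S2-q->S3 S3-p->S0 S3-q->S0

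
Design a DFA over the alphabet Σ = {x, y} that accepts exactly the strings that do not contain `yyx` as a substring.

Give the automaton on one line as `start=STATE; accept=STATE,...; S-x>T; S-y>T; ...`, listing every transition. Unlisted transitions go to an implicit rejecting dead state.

start=S0; accept=S0,S1,S2; S0-x>S0; S0-y>S1; S1-x>S0; S1-y>S2; S2-x>S3; S2-y>S2; S3-x>S3; S3-y>S3

Track partial matches of the forbidden pattern `yyx`. State S3 is a dead state reached once `yyx` has occurred; every other state accepts. S0 means no part of `yyx` is currently matched.
4 states suffice.
        x   y  
>* S0   S0  S1 
 * S1   S0  S2 
 * S2   S3  S2 
   S3   S3  S3 
(> = start, * = accepting)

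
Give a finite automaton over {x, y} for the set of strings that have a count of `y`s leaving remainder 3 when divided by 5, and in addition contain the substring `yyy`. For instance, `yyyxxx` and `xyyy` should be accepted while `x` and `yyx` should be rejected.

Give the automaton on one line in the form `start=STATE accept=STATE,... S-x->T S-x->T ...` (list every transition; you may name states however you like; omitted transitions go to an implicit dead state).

Run two small machines in parallel and take their product. The first has 5 states tracking the count of `y`s modulo 5; the second has 4 states tracking whether and how much of `yyy` has been seen. A product state is a pair (one from each), accepting exactly when both do.
          x    y  
>  S0     S0   S1 
   S1     S2   S3 
   S2     S2   S4 
   S3     S5   S6 
   S4     S5   S7 
   S5     S5   S8 
 * S6     S6   S9 
   S7    S10   S9 
   S8    S10  S11 
   S9     S9  S12 
   S10   S10  S13 
   S11   S14  S12 
   S12   S12  S15 
   S13   S14  S16 
   S14   S14  S17 
   S15   S15  S18 
   S16    S0  S15 
   S17    S0  S19 
   S18   S18   S6 
   S19    S2  S18 
(> = start, * = accepting)

start=S0 accept=S6 S0-x->S0 S0-y->S1 S1-x->S2 S1-y->S3 S2-x->S2 S2-y->S4 S3-x->S5 S3-y->S6 S4-x->S5 S4-y->S7 S5-x->S5 S5-y->S8 S6-x->S6 S6-y->S9 S7-x->S10 S7-y->S9 S8-x->S10 S8-y->S11 S9-x->S9 S9-y->S12 S10-x->S10 S10-y->S13 S11-x->S14 S11-y->S12 S12-x->S12 S12-y->S15 S13-x->S14 S13-y->S16 S14-x->S14 S14-y->S17 S15-x->S15 S15-y->S18 S16-x->S0 S16-y->S15 S17-x->S0 S17-y->S19 S18-x->S18 S18-y->S6 S19-x->S2 S19-y->S18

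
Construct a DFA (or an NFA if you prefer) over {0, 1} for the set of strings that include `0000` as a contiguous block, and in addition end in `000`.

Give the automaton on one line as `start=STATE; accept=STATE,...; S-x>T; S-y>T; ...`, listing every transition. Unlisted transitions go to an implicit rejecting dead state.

Run two small machines in parallel and take their product. One (5 states) tracks whether and how much of `0000` has been seen; the other (4 states) tracks how much of the suffix `000` has currently been matched. Each combined state is a pair, one component from each; accept when both components accept.
8 states suffice.
        0   1  
>  q0   q1  q0 
   q1   q2  q0 
   q2   q3  q0 
   q3   q4  q0 
 * q4   q4  q5 
   q5   q6  q5 
   q6   q7  q5 
   q7   q4  q5 
(> = start, * = accepting)

start=q0; accept=q4; q0-0>q1; q0-1>q0; q1-0>q2; q1-1>q0; q2-0>q3; q2-1>q0; q3-0>q4; q3-1>q0; q4-0>q4; q4-1>q5; q5-0>q6; q5-1>q5; q6-0>q7; q6-1>q5; q7-0>q4; q7-1>q5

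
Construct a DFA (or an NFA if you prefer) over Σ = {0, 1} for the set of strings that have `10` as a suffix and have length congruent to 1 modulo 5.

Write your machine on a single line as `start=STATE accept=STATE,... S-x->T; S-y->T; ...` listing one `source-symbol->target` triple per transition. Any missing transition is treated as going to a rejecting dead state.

start=q0; accept=q14; q0-0->q1; q0-1->q2; q1-0->q3; q1-1->q4; q2-0->q5; q2-1->q4; q3-0->q6; q3-1->q7; q4-0->q8; q4-1->q7; q5-0->q6; q5-1->q7; q6-0->q9; q6-1->q10; q7-0->q11; q7-1->q10; q8-0->q9; q8-1->q10; q9-0->q0; q9-1->q12; q10-0->q13; q10-1->q12; q11-0->q0; q11-1->q12; q12-0->q14; q12-1->q2; q13-0->q1; q13-1->q2; q14-0->q3; q14-1->q4

Build one automaton per condition and run them in lockstep. One (3 states) tracks how much of the suffix `10` has currently been matched; the other (5 states) tracks the input length modulo 5. Each combined state is a pair, one component from each; accept when both components accept.
With 15 states:
          0    1  
>  q0     q1   q2 
   q1     q3   q4 
   q2     q5   q4 
   q3     q6   q7 
   q4     q8   q7 
   q5     q6   q7 
   q6     q9  q10 
   q7    q11  q10 
   q8     q9  q10 
   q9     q0  q12 
   q10   q13  q12 
   q11    q0  q12 
   q12   q14   q2 
   q13    q1   q2 
 * q14    q3   q4 
(> = start, * = accepting)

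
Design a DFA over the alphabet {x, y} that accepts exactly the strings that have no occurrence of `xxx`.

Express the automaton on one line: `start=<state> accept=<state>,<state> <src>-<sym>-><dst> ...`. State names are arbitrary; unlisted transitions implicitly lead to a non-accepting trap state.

start=s0 accept=s0,s1,s2 s0-x->s1 s0-y->s0 s1-x->s2 s1-y->s0 s2-x->s3 s2-y->s0 s3-x->s3 s3-y->s3

Track partial matches of the forbidden pattern `xxx`. State s3 is a dead state reached once `xxx` has occurred; every other state accepts. s0 means no part of `xxx` is currently matched.
A 4-state machine:
        x   y  
>* s0   s1  s0 
 * s1   s2  s0 
 * s2   s3  s0 
   s3   s3  s3 
(> = start, * = accepting)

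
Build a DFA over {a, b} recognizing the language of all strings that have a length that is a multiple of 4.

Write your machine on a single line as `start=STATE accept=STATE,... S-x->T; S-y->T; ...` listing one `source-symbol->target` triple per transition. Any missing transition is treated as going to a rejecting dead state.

Count input length modulo 4: every symbol advances one step around the cycle q0 → q1 → q2 → q3 → q0. Accept at q0.
With 4 states:
        a   b  
>* q0   q1  q1 
   q1   q2  q2 
   q2   q3  q3 
   q3   q0  q0 
(> = start, * = accepting)

start=q0; accept=q0; q0-a->q1; q0-b->q1; q1-a->q2; q1-b->q2; q2-a->q3; q2-b->q3; q3-a->q0; q3-b->q0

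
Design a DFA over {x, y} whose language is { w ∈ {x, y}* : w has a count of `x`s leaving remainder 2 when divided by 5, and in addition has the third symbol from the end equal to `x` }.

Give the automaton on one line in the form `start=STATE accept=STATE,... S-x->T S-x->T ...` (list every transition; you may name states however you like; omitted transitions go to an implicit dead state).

Build one automaton per condition and run them in lockstep. The first has 5 states tracking the count of `x`s modulo 5; the second has 15 states tracking the last 3 symbols read. A product state is a pair (one from each), accepting exactly when both do. Minimizing collapses redundant product states.
          x    y  
>  S0     S1   S0 
   S1     S2   S3 
   S2     S4   S5 
   S3     S6   S7 
   S4     S8   S4 
 * S5     S4   S9 
 * S6     S4  S10 
   S7    S11   S7 
   S8    S12   S8 
 * S9     S4  S13 
   S10    S4   S9 
   S11    S4  S10 
   S12   S14   S0 
   S13    S4  S13 
   S14   S15   S3 
 * S15    S4   S5 
(> = start, * = accepting)

start=S0 accept=S5,S6,S9,S15 S0-x->S1 S0-y->S0 S1-x->S2 S1-y->S3 S2-x->S4 S2-y->S5 S3-x->S6 S3-y->S7 S4-x->S8 S4-y->S4 S5-x->S4 S5-y->S9 S6-x->S4 S6-y->S10 S7-x->S11 S7-y->S7 S8-x->S12 S8-y->S8 S9-x->S4 S9-y->S13 S10-x->S4 S10-y->S9 S11-x->S4 S11-y->S10 S12-x->S14 S12-y->S0 S13-x->S4 S13-y->S13 S14-x->S15 S14-y->S3 S15-x->S4 S15-y->S5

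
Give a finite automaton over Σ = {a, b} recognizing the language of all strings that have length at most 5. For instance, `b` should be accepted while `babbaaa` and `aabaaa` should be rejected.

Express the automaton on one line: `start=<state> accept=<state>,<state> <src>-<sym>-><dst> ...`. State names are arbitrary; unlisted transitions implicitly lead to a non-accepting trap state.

start=s0 accept=s0,s1,s2,s3,s4,s5 s0-a->s1 s0-b->s1 s1-a->s2 s1-b->s2 s2-a->s3 s2-b->s3 s3-a->s4 s3-b->s4 s4-a->s5 s4-b->s5 s5-a->s6 s5-b->s6 s6-a->s6 s6-b->s6

Count input length up to 6: every symbol moves from s0 toward s6, which means 'more than 5' and absorbs. Accept from {s0, s1, s2, s3, s4, s5}.
7 states suffice.
        a   b  
>* s0   s1  s1 
 * s1   s2  s2 
 * s2   s3  s3 
 * s3   s4  s4 
 * s4   s5  s5 
 * s5   s6  s6 
   s6   s6  s6 
(> = start, * = accepting)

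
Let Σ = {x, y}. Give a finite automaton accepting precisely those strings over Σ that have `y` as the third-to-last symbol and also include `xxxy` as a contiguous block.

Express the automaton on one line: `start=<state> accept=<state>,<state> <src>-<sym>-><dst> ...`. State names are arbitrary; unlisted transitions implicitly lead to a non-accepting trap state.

start=q0 accept=q18,q19,q20,q21 q0-x->q1 q0-y->q2 q1-x->q3 q1-y->q4 q2-x->q5 q2-y->q6 q3-x->q7 q3-y->q8 q4-x->q9 q4-y->q10 q5-x->q11 q5-y->q12 q6-x->q13 q6-y->q14 q7-x->q7 q7-y->q15 q8-x->q9 q8-y->q10 q9-x->q11 q9-y->q12 q10-x->q13 q10-y->q14 q11-x->q7 q11-y->q8 q12-x->q9 q12-y->q10 q13-x->q11 q13-y->q12 q14-x->q13 q14-y->q14 q15-x->q16 q15-y->q17 q16-x->q18 q16-y->q19 q17-x->q20 q17-y->q21 q18-x->q22 q18-y->q15 q19-x->q16 q19-y->q17 q20-x->q18 q20-y->q19 q21-x->q20 q21-y->q21 q22-x->q22 q22-y->q15

Run two small machines in parallel and take their product. One (15 states) tracks the last 3 symbols read; the other (5 states) tracks whether and how much of `xxxy` has been seen. Each combined state is a pair, one component from each; accept when both components accept.
          x    y  
>  q0     q1   q2 
   q1     q3   q4 
   q2     q5   q6 
   q3     q7   q8 
   q4     q9  q10 
   q5    q11  q12 
   q6    q13  q14 
   q7     q7  q15 
   q8     q9  q10 
   q9    q11  q12 
   q10   q13  q14 
   q11    q7   q8 
   q12    q9  q10 
   q13   q11  q12 
   q14   q13  q14 
   q15   q16  q17 
   q16   q18  q19 
   q17   q20  q21 
 * q18   q22  q15 
 * q19   q16  q17 
 * q20   q18  q19 
 * q21   q20  q21 
   q22   q22  q15 
(> = start, * = accepting)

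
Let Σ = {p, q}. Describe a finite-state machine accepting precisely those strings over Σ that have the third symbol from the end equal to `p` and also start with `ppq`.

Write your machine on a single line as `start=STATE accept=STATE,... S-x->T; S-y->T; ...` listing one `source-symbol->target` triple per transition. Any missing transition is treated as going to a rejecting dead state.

Run two small machines in parallel and take their product. One (15 states) tracks the last 3 symbols read; the other (5 states) tracks whether the input so far still matches the prefix `ppq`. Each combined state is a pair, one component from each; accept when both components accept.
A 23-state machine:
          p    q  
>  S0     S1   S2 
   S1     S3   S4 
   S2     S5   S6 
   S3     S7   S8 
   S4     S9  S10 
   S5    S11  S12 
   S6    S13  S14 
   S7     S7  S15 
 * S8    S16  S17 
   S9    S11  S12 
   S10   S13  S14 
   S11    S7  S15 
   S12    S9  S10 
   S13   S11  S12 
   S14   S13  S14 
   S15    S9  S10 
 * S16   S18  S19 
 * S17   S20  S21 
   S18   S22   S8 
   S19   S16  S17 
   S20   S18  S19 
   S21   S20  S21 
 * S22   S22   S8 
(> = start, * = accepting)

start=S0; accept=S8,S16,S17,S22; S0-p->S1; S0-q->S2; S1-p->S3; S1-q->S4; S2-p->S5; S2-q->S6; S3-p->S7; S3-q->S8; S4-p->S9; S4-q->S10; S5-p->S11; S5-q->S12; S6-p->S13; S6-q->S14; S7-p->S7; S7-q->S15; S8-p->S16; S8-q->S17; S9-p->S11; S9-q->S12; S10-p->S13; S10-q->S14; S11-p->S7; S11-q->S15; S12-p->S9; S12-q->S10; S13-p->S11; S13-q->S12; S14-p->S13; S14-q->S14; S15-p->S9; S15-q->S10; S16-p->S18; S16-q->S19; S17-p->S20; S17-q->S21; S18-p->S22; S18-q->S8; S19-p->S16; S19-q->S17; S20-p->S18; S20-q->S19; S21-p->S20; S21-q->S21; S22-p->S22; S22-q->S8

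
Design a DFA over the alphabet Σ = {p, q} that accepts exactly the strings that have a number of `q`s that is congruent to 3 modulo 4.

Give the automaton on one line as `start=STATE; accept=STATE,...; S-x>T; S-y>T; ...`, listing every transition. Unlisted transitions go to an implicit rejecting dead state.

start=A; accept=D; A-p>A; A-q>B; B-p>B; B-q>C; C-p>C; C-q>D; D-p>D; D-q>A

The only thing that matters is how many `q`s have appeared, reduced mod 4. Use one state per residue: A for 0, …, D for 3. Reading `q` moves to the next residue; anything else stays put. D is accepting.
       p  q 
>  A   A  B 
   B   B  C 
   C   C  D 
 * D   D  A 
(> = start, * = accepting)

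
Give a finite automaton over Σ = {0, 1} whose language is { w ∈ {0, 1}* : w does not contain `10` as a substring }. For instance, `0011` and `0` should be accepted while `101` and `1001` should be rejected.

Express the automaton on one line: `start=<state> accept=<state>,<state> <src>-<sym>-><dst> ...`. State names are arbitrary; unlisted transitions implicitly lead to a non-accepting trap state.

Track partial matches of the forbidden pattern `10`. State q2 is a dead state reached once `10` has occurred; every other state accepts. q0 means no part of `10` is currently matched.
3 states suffice.
        0   1  
>* q0   q0  q1 
 * q1   q2  q1 
   q2   q2  q2 
(> = start, * = accepting)

start=q0 accept=q0,q1 q0-0->q0 q0-1->q1 q1-0->q2 q1-1->q1 q2-0->q2 q2-1->q2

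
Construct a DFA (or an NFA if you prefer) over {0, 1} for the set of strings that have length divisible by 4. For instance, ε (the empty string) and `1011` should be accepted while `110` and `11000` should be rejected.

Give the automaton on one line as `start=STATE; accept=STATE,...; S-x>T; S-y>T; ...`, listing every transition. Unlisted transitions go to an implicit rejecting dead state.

Count input length modulo 4: every symbol advances one step around the cycle s0 → s1 → s2 → s3 → s0. Accept at s0.
4 states suffice.
        0   1  
>* s0   s1  s1 
   s1   s2  s2 
   s2   s3  s3 
   s3   s0  s0 
(> = start, * = accepting)

start=s0; accept=s0; s0-0>s1; s0-1>s1; s1-0>s2; s1-1>s2; s2-0>s3; s2-1>s3; s3-0>s0; s3-1>s0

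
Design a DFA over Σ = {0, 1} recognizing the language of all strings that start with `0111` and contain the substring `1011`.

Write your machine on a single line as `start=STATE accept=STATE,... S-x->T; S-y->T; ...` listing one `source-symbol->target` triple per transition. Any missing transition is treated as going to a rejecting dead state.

start=q0; accept=q13; q0-0->q1; q0-1->q2; q1-0->q3; q1-1->q4; q2-0->q5; q2-1->q2; q3-0->q3; q3-1->q2; q4-0->q5; q4-1->q6; q5-0->q3; q5-1->q7; q6-0->q5; q6-1->q8; q7-0->q5; q7-1->q9; q8-0->q10; q8-1->q8; q9-0->q9; q9-1->q9; q10-0->q11; q10-1->q12; q11-0->q11; q11-1->q8; q12-0->q10; q12-1->q13; q13-0->q13; q13-1->q13

Handle the two conditions separately and then intersect. The first has 6 states tracking whether the input so far still matches the prefix `0111`; the second has 5 states tracking whether and how much of `1011` has been seen. A product state is a pair (one from each), accepting exactly when both do.
A 14-state machine:
          0    1  
>  q0     q1   q2 
   q1     q3   q4 
   q2     q5   q2 
   q3     q3   q2 
   q4     q5   q6 
   q5     q3   q7 
   q6     q5   q8 
   q7     q5   q9 
   q8    q10   q8 
   q9     q9   q9 
   q10   q11  q12 
   q11   q11   q8 
   q12   q10  q13 
 * q13   q13  q13 
(> = start, * = accepting)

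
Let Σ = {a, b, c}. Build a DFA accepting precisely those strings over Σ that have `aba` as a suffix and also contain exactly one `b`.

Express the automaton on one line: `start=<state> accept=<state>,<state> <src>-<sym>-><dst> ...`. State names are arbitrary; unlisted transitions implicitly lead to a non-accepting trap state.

Handle the two conditions separately and then intersect. The first has 4 states tracking how much of the suffix `aba` has currently been matched; the second has 3 states tracking the count of `b`s, saturating at 2. A product state is a pair (one from each), accepting exactly when both do.
        a   b   c  
>  s0   s1  s2  s0 
   s1   s1  s3  s0 
   s2   s4  s5  s2 
   s3   s6  s5  s2 
   s4   s4  s7  s2 
   s5   s8  s5  s5 
 * s6   s4  s7  s2 
   s7   s9  s5  s5 
   s8   s8  s7  s5 
   s9   s8  s7  s5 
(> = start, * = accepting)

start=s0 accept=s6 s0-a->s1 s0-b->s2 s0-c->s0 s1-a->s1 s1-b->s3 s1-c->s0 s2-a->s4 s2-b->s5 s2-c->s2 s3-a->s6 s3-b->s5 s3-c->s2 s4-a->s4 s4-b->s7 s4-c->s2 s5-a->s8 s5-b->s5 s5-c->s5 s6-a->s4 s6-b->s7 s6-c->s2 s7-a->s9 s7-b->s5 s7-c->s5 s8-a->s8 s8-b->s7 s8-c->s5 s9-a->s8 s9-b->s7 s9-c->s5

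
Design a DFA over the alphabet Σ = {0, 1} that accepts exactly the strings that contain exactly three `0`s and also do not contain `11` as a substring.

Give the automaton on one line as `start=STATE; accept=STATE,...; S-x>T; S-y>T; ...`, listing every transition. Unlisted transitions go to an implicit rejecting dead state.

start=q0; accept=q6,q8; q0-0>q1; q0-1>q2; q1-0>q3; q1-1>q4; q2-0>q1; q2-1>q5; q3-0>q6; q3-1>q7; q4-0>q3; q4-1>q5; q5-0>q5; q5-1>q5; q6-0>q5; q6-1>q8; q7-0>q6; q7-1>q5; q8-0>q5; q8-1>q5

Build one automaton per condition and run them in lockstep. One (5 states) tracks the count of `0`s, saturating at 4; the other (3 states) tracks partial matches of the forbidden pattern `11`. Each combined state is a pair, one component from each; accept when both components accept. Equivalent product states are then merged.
With 9 states:
        0   1  
>  q0   q1  q2 
   q1   q3  q4 
   q2   q1  q5 
   q3   q6  q7 
   q4   q3  q5 
   q5   q5  q5 
 * q6   q5  q8 
   q7   q6  q5 
 * q8   q5  q5 
(> = start, * = accepting)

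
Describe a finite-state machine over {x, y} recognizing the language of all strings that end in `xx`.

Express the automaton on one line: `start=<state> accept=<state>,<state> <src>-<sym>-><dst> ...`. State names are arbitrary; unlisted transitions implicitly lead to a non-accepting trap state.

Let each state record the length of the longest suffix of the input read so far that is also a prefix of `xx`. B means the last symbol is `x`; C means the last 2 symbols are `xx`. Accept only at C, where the string currently ends in `xx`.
3 states suffice.
       x  y 
>  A   B  A 
   B   C  A 
 * C   C  A 
(> = start, * = accepting)

start=A accept=C A-x->B A-y->A B-x->C B-y->A C-x->C C-y->A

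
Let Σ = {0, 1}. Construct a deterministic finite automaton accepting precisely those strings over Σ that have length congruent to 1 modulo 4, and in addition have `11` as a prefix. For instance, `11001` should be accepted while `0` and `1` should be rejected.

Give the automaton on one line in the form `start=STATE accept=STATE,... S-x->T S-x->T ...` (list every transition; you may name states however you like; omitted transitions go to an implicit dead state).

start=S0 accept=S6 S0-0->S1 S0-1->S2 S1-0->S1 S1-1->S1 S2-0->S1 S2-1->S3 S3-0->S4 S3-1->S4 S4-0->S5 S4-1->S5 S5-0->S6 S5-1->S6 S6-0->S3 S6-1->S3

Build one automaton per condition and run them in lockstep. The first has 4 states tracking the input length modulo 4; the second has 4 states tracking whether the input so far still matches the prefix `11`. A product state is a pair (one from each), accepting exactly when both do. After merging equivalent states the machine shrinks.
A 7-state machine:
        0   1  
>  S0   S1  S2 
   S1   S1  S1 
   S2   S1  S3 
   S3   S4  S4 
   S4   S5  S5 
   S5   S6  S6 
 * S6   S3  S3 
(> = start, * = accepting)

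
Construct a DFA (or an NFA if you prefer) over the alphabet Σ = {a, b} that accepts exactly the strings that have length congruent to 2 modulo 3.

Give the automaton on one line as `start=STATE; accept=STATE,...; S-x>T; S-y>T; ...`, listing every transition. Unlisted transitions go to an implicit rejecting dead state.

Only the length mod 3 matters, so use a 3-cycle: from any state, every input symbol moves to the next state, wrapping q2 back to q0. Mark q2 accepting.
        a   b  
>  q0   q1  q1 
   q1   q2  q2 
 * q2   q0  q0 
(> = start, * = accepting)

start=q0; accept=q2; q0-a>q1; q0-b>q1; q1-a>q2; q1-b>q2; q2-a>q0; q2-b>q0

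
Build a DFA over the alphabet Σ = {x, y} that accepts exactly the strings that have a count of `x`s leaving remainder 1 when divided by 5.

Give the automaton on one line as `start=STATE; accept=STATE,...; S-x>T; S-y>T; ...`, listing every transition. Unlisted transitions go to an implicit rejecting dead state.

start=S0; accept=S1; S0-x>S1; S0-y>S0; S1-x>S2; S1-y>S1; S2-x>S3; S2-y>S2; S3-x>S4; S3-y>S3; S4-x>S0; S4-y>S4

Keep the running count of `x`s modulo 5: each `x` advances along the cycle S0 → S1 → S2 → S3 → S4 → S0 while other symbols loop. Accept at S1.
        x   y  
>  S0   S1  S0 
 * S1   S2  S1 
   S2   S3  S2 
   S3   S4  S3 
   S4   S0  S4 
(> = start, * = accepting)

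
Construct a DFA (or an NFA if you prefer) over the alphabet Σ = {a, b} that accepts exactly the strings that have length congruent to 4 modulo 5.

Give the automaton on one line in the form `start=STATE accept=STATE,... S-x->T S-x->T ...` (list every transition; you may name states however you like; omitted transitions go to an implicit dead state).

start=q0 accept=q4 q0-a->q1 q0-b->q1 q1-a->q2 q1-b->q2 q2-a->q3 q2-b->q3 q3-a->q4 q3-b->q4 q4-a->q0 q4-b->q0

Count input length modulo 5: every symbol advances one step around the cycle q0 → q1 → q2 → q3 → q4 → q0. Accept at q4.
        a   b  
>  q0   q1  q1 
   q1   q2  q2 
   q2   q3  q3 
   q3   q4  q4 
 * q4   q0  q0 
(> = start, * = accepting)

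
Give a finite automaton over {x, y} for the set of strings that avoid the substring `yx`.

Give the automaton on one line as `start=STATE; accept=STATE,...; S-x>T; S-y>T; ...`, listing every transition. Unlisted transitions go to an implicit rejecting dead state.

start=A; accept=A,B; A-x>A; A-y>B; B-x>C; B-y>B; C-x>C; C-y>C

This is the complement of 'contains `yx`'. Use the same substring-matching states — A through C holding how much of `yx` has just been matched — but flip the accepting set: everything except the trap C accepts.
With 3 states:
       x  y 
>* A   A  B 
 * B   C  B 
   C   C  C 
(> = start, * = accepting)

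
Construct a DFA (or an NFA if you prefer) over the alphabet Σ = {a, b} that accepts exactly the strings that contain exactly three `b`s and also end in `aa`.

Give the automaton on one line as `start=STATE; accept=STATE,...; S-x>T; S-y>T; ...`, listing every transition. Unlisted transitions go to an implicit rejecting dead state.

start=q0; accept=q12; q0-a>q1; q0-b>q2; q1-a>q3; q1-b>q2; q2-a>q4; q2-b>q5; q3-a>q3; q3-b>q2; q4-a>q6; q4-b>q5; q5-a>q7; q5-b>q8; q6-a>q6; q6-b>q5; q7-a>q9; q7-b>q8; q8-a>q10; q8-b>q11; q9-a>q9; q9-b>q8; q10-a>q12; q10-b>q11; q11-a>q13; q11-b>q11; q12-a>q12; q12-b>q11; q13-a>q14; q13-b>q11; q14-a>q14; q14-b>q11

Build one automaton per condition and run them in lockstep. One (5 states) tracks the count of `b`s, saturating at 4; the other (3 states) tracks how much of the suffix `aa` has currently been matched. Each combined state is a pair, one component from each; accept when both components accept.
15 states suffice.
          a    b  
>  q0     q1   q2 
   q1     q3   q2 
   q2     q4   q5 
   q3     q3   q2 
   q4     q6   q5 
   q5     q7   q8 
   q6     q6   q5 
   q7     q9   q8 
   q8    q10  q11 
   q9     q9   q8 
   q10   q12  q11 
   q11   q13  q11 
 * q12   q12  q11 
   q13   q14  q11 
   q14   q14  q11 
(> = start, * = accepting)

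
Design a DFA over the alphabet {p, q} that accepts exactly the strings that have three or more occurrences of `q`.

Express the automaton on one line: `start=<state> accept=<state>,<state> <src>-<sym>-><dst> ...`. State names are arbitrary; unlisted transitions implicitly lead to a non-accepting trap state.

Count `q`s, saturating at 4: states s0 through s3 mean 0 through 3 `q`s seen; s4 means more than 3. Each `q` increments (capped at s4); other symbols loop. Accept from {s3, s4}.
5 states suffice.
        p   q  
>  s0   s0  s1 
   s1   s1  s2 
   s2   s2  s3 
 * s3   s3  s4 
 * s4   s4  s4 
(> = start, * = accepting)

start=s0 accept=s3,s4 s0-p->s0 s0-q->s1 s1-p->s1 s1-q->s2 s2-p->s2 s2-q->s3 s3-p->s3 s3-q->s4 s4-p->s4 s4-q->s4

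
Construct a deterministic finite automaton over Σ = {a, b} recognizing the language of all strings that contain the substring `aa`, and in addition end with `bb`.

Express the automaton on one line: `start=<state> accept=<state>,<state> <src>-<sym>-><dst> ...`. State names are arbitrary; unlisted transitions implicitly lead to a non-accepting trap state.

start=q0 accept=q6 q0-a->q1 q0-b->q2 q1-a->q3 q1-b->q2 q2-a->q1 q2-b->q4 q3-a->q3 q3-b->q5 q4-a->q1 q4-b->q4 q5-a->q3 q5-b->q6 q6-a->q3 q6-b->q6

Run two small machines in parallel and take their product. One (3 states) tracks whether and how much of `aa` has been seen; the other (3 states) tracks how much of the suffix `bb` has currently been matched. Each combined state is a pair, one component from each; accept when both components accept.
7 states suffice.
        a   b  
>  q0   q1  q2 
   q1   q3  q2 
   q2   q1  q4 
   q3   q3  q5 
   q4   q1  q4 
   q5   q3  q6 
 * q6   q3  q6 
(> = start, * = accepting)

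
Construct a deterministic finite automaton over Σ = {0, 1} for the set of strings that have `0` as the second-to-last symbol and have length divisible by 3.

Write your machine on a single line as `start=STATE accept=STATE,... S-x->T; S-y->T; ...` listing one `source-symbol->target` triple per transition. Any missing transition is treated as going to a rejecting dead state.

Run two small machines in parallel and take their product. The first has 7 states tracking the last 2 symbols read; the second has 3 states tracking the input length modulo 3. A product state is a pair (one from each), accepting exactly when both do. Equivalent product states are then merged.
        0   1  
>  q0   q1  q1 
   q1   q2  q3 
   q2   q4  q4 
   q3   q0  q0 
 * q4   q1  q1 
(> = start, * = accepting)

start=q0; accept=q4; q0-0->q1; q0-1->q1; q1-0->q2; q1-1->q3; q2-0->q4; q2-1->q4; q3-0->q0; q3-1->q0; q4-0->q1; q4-1->q1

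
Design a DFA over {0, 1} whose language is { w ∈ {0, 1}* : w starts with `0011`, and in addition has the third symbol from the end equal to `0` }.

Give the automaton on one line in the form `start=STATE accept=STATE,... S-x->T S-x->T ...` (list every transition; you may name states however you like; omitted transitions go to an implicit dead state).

Handle the two conditions separately and then intersect. One (6 states) tracks whether the input so far still matches the prefix `0011`; the other (15 states) tracks the last 3 symbols read. Each combined state is a pair, one component from each; accept when both components accept. Equivalent product states are then merged.
A 13-state machine:
          0    1  
>  S0     S1   S2 
   S1     S3   S2 
   S2     S2   S2 
   S3     S2   S4 
   S4     S2   S5 
 * S5     S6   S7 
   S6     S8   S9 
   S7     S6   S7 
   S8    S10  S11 
   S9    S12   S5 
 * S10   S10  S11 
 * S11   S12   S5 
 * S12    S8   S9 
(> = start, * = accepting)

start=S0 accept=S5,S10,S11,S12 S0-0->S1 S0-1->S2 S1-0->S3 S1-1->S2 S2-0->S2 S2-1->S2 S3-0->S2 S3-1->S4 S4-0->S2 S4-1->S5 S5-0->S6 S5-1->S7 S6-0->S8 S6-1->S9 S7-0->S6 S7-1->S7 S8-0->S10 S8-1->S11 S9-0->S12 S9-1->S5 S10-0->S10 S10-1->S11 S11-0->S12 S11-1->S5 S12-0->S8 S12-1->S9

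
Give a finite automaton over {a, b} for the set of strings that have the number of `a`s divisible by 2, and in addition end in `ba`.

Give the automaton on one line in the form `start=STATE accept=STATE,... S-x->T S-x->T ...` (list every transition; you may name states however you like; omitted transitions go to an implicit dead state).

Handle the two conditions separately and then intersect. One (2 states) tracks the count of `a`s modulo 2; the other (3 states) tracks how much of the suffix `ba` has currently been matched. Each combined state is a pair, one component from each; accept when both components accept. After merging equivalent states the machine shrinks.
        a   b  
>  s0   s1  s0 
   s1   s0  s2 
   s2   s3  s2 
 * s3   s1  s0 
(> = start, * = accepting)

start=s0 accept=s3 s0-a->s1 s0-b->s0 s1-a->s0 s1-b->s2 s2-a->s3 s2-b->s2 s3-a->s1 s3-b->s0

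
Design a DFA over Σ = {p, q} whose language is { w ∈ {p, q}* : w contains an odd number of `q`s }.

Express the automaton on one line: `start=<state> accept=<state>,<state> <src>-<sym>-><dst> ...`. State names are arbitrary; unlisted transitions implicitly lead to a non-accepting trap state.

Keep the running count of `q`s modulo 2: each `q` advances along the cycle S0 → S1 → S0 while other symbols loop. Accept at S1.
2 states suffice.
        p   q  
>  S0   S0  S1 
 * S1   S1  S0 
(> = start, * = accepting)

start=S0 accept=S1 S0-p->S0 S0-q->S1 S1-p->S1 S1-q->S0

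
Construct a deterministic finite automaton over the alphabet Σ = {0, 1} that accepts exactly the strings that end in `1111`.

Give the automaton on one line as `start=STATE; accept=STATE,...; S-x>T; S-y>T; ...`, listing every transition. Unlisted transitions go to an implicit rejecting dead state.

start=S0; accept=S4; S0-0>S0; S0-1>S1; S1-0>S0; S1-1>S2; S2-0>S0; S2-1>S3; S3-0>S0; S3-1>S4; S4-0>S0; S4-1>S4

Remember how much of `1111` the current input suffix matches. State S0 means no match yet; S1 means the last symbol is `1`; S2 means the last 2 symbols are `11`; S3 means the last 3 symbols are `111`; S4 means the last 4 symbols are `1111`. Only S4 accepts. On a mismatch, fall back to the longest proper suffix that is still a prefix of `1111`.
5 states suffice.
        0   1  
>  S0   S0  S1 
   S1   S0  S2 
   S2   S0  S3 
   S3   S0  S4 
 * S4   S0  S4 
(> = start, * = accepting)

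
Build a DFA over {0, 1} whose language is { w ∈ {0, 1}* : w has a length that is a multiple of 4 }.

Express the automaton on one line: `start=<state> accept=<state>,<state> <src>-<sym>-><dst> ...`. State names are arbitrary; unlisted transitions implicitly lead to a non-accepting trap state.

Count input length modulo 4: every symbol advances one step around the cycle S0 → S1 → S2 → S3 → S0. Accept at S0.
With 4 states:
        0   1  
>* S0   S1  S1 
   S1   S2  S2 
   S2   S3  S3 
   S3   S0  S0 
(> = start, * = accepting)

start=S0 accept=S0 S0-0->S1 S0-1->S1 S1-0->S2 S1-1->S2 S2-0->S3 S2-1->S3 S3-0->S0 S3-1->S0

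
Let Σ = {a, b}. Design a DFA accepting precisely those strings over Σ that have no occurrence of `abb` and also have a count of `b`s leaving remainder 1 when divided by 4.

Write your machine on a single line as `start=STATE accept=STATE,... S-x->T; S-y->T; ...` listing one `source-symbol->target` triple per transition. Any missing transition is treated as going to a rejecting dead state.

Handle the two conditions separately and then intersect. One (4 states) tracks partial matches of the forbidden pattern `abb`; the other (4 states) tracks the count of `b`s modulo 4. Each combined state is a pair, one component from each; accept when both components accept.
          a    b  
>  s0     s1   s2 
   s1     s1   s3 
 * s2     s4   s5 
 * s3     s4   s6 
 * s4     s4   s7 
   s5     s8   s9 
   s6     s6  s10 
   s7     s8  s10 
   s8     s8  s11 
   s9    s12   s0 
   s10   s10  s13 
   s11   s12  s13 
   s12   s12  s14 
   s13   s13  s15 
   s14    s1  s15 
   s15   s15   s6 
(> = start, * = accepting)

start=s0; accept=s2,s3,s4; s0-a->s1; s0-b->s2; s1-a->s1; s1-b->s3; s2-a->s4; s2-b->s5; s3-a->s4; s3-b->s6; s4-a->s4; s4-b->s7; s5-a->s8; s5-b->s9; s6-a->s6; s6-b->s10; s7-a->s8; s7-b->s10; s8-a->s8; s8-b->s11; s9-a->s12; s9-b->s0; s10-a->s10; s10-b->s13; s11-a->s12; s11-b->s13; s12-a->s12; s12-b->s14; s13-a->s13; s13-b->s15; s14-a->s1; s14-b->s15; s15-a->s15; s15-b->s6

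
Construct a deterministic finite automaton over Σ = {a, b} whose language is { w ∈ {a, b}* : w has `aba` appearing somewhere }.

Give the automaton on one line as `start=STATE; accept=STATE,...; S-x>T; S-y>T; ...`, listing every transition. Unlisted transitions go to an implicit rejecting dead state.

Track how much of `aba` has been matched so far: state q0 is no progress, q3 is the absorbing accept state reached once `aba` has occurred. Intermediate states record partial matches; on a mismatch, fall back to the longest reusable overlap.
With 4 states:
        a   b  
>  q0   q1  q0 
   q1   q1  q2 
   q2   q3  q0 
 * q3   q3  q3 
(> = start, * = accepting)

start=q0; accept=q3; q0-a>q1; q0-b>q0; q1-a>q1; q1-b>q2; q2-a>q3; q2-b>q0; q3-a>q3; q3-b>q3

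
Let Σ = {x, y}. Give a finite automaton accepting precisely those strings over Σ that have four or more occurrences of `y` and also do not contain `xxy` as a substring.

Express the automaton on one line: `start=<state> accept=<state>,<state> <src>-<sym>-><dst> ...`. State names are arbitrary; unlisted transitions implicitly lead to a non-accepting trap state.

Handle the two conditions separately and then intersect. The first has 6 states tracking the count of `y`s, saturating at 5; the second has 4 states tracking partial matches of the forbidden pattern `xxy`. A product state is a pair (one from each), accepting exactly when both do. Equivalent product states are then merged.
With 12 states:
          x    y  
>  s0     s1   s2 
   s1     s3   s2 
   s2     s4   s5 
   s3     s3   s3 
   s4     s3   s5 
   s5     s6   s7 
   s6     s3   s7 
   s7     s8   s9 
   s8     s3   s9 
 * s9    s10   s9 
 * s10   s11   s9 
 * s11   s11   s3 
(> = start, * = accepting)

start=s0 accept=s9,s10,s11 s0-x->s1 s0-y->s2 s1-x->s3 s1-y->s2 s2-x->s4 s2-y->s5 s3-x->s3 s3-y->s3 s4-x->s3 s4-y->s5 s5-x->s6 s5-y->s7 s6-x->s3 s6-y->s7 s7-x->s8 s7-y->s9 s8-x->s3 s8-y->s9 s9-x->s10 s9-y->s9 s10-x->s11 s10-y->s9 s11-x->s11 s11-y->s3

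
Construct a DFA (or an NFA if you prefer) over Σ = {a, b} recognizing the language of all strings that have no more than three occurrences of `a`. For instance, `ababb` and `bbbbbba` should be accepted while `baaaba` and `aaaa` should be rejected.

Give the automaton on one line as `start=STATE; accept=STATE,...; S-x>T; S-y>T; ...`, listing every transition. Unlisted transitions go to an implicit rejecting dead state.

Only the number of `a`s matters, and only up to 4. Make a chain s0 → s1 → s2 → s3 → s4 advanced by each `a` (with s4 absorbing); every other symbol self-loops. The accepting set is {s0, s1, s2, s3}.
A 5-state machine:
        a   b  
>* s0   s1  s0 
 * s1   s2  s1 
 * s2   s3  s2 
 * s3   s4  s3 
   s4   s4  s4 
(> = start, * = accepting)

start=s0; accept=s0,s1,s2,s3; s0-a>s1; s0-b>s0; s1-a>s2; s1-b>s1; s2-a>s3; s2-b>s2; s3-a>s4; s3-b>s3; s4-a>s4; s4-b>s4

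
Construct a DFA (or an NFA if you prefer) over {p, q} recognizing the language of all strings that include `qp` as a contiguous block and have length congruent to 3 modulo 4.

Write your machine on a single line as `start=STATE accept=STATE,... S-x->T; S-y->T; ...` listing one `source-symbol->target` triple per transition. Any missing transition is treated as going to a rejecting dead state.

start=s0; accept=s8; s0-p->s1; s0-q->s2; s1-p->s3; s1-q->s4; s2-p->s5; s2-q->s4; s3-p->s6; s3-q->s7; s4-p->s8; s4-q->s7; s5-p->s8; s5-q->s8; s6-p->s0; s6-q->s9; s7-p->s10; s7-q->s9; s8-p->s10; s8-q->s10; s9-p->s11; s9-q->s2; s10-p->s11; s10-q->s11; s11-p->s5; s11-q->s5

Run two small machines in parallel and take their product. The first has 3 states tracking whether and how much of `qp` has been seen; the second has 4 states tracking the input length modulo 4. A product state is a pair (one from each), accepting exactly when both do.
With 12 states:
          p    q  
>  s0     s1   s2 
   s1     s3   s4 
   s2     s5   s4 
   s3     s6   s7 
   s4     s8   s7 
   s5     s8   s8 
   s6     s0   s9 
   s7    s10   s9 
 * s8    s10  s10 
   s9    s11   s2 
   s10   s11  s11 
   s11    s5   s5 
(> = start, * = accepting)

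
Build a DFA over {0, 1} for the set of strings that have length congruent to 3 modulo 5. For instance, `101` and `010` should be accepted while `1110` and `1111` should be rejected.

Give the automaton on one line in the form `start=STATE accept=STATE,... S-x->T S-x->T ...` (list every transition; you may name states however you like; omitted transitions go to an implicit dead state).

Count input length modulo 5: every symbol advances one step around the cycle s0 → s1 → s2 → s3 → s4 → s0. Accept at s3.
With 5 states:
        0   1  
>  s0   s1  s1 
   s1   s2  s2 
   s2   s3  s3 
 * s3   s4  s4 
   s4   s0  s0 
(> = start, * = accepting)

start=s0 accept=s3 s0-0->s1 s0-1->s1 s1-0->s2 s1-1->s2 s2-0->s3 s2-1->s3 s3-0->s4 s3-1->s4 s4-0->s0 s4-1->s0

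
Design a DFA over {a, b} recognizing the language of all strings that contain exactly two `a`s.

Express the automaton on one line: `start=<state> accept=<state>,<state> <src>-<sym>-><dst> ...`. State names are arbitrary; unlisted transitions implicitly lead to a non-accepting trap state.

start=q0 accept=q2 q0-a->q1 q0-b->q0 q1-a->q2 q1-b->q1 q2-a->q3 q2-b->q2 q3-a->q3 q3-b->q3

Only the number of `a`s matters, and only up to 3. Make a chain q0 → q1 → q2 → q3 advanced by each `a` (with q3 absorbing); every other symbol self-loops. The accepting set is {q2}.
A 4-state machine:
        a   b  
>  q0   q1  q0 
   q1   q2  q1 
 * q2   q3  q2 
   q3   q3  q3 
(> = start, * = accepting)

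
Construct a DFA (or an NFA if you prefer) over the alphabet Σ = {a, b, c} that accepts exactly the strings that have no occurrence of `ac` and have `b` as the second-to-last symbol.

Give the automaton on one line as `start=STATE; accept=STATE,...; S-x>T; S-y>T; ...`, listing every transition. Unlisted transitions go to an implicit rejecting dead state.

start=q0; accept=q4,q5,q6; q0-a>q1; q0-b>q2; q0-c>q0; q1-a>q1; q1-b>q2; q1-c>q3; q2-a>q4; q2-b>q5; q2-c>q6; q3-a>q3; q3-b>q3; q3-c>q3; q4-a>q1; q4-b>q2; q4-c>q3; q5-a>q4; q5-b>q5; q5-c>q6; q6-a>q1; q6-b>q2; q6-c>q0

Run two small machines in parallel and take their product. One (3 states) tracks partial matches of the forbidden pattern `ac`; the other (13 states) tracks the last 2 symbols read. Each combined state is a pair, one component from each; accept when both components accept. Equivalent product states are then merged.
With 7 states:
        a   b   c  
>  q0   q1  q2  q0 
   q1   q1  q2  q3 
   q2   q4  q5  q6 
   q3   q3  q3  q3 
 * q4   q1  q2  q3 
 * q5   q4  q5  q6 
 * q6   q1  q2  q0 
(> = start, * = accepting)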